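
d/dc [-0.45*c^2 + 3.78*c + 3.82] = 3.78 - 0.9*c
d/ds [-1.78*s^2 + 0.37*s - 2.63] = 0.37 - 3.56*s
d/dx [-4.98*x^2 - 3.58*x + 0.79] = -9.96*x - 3.58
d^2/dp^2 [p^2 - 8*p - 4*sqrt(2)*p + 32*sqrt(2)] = 2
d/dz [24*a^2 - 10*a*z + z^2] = -10*a + 2*z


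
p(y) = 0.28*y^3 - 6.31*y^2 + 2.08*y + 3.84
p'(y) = 0.84*y^2 - 12.62*y + 2.08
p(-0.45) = 1.60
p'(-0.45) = 7.93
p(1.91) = -13.26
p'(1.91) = -18.96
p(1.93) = -13.64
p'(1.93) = -19.15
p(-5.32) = -227.97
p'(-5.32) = 92.99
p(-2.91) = -62.55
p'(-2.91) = 45.92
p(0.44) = 3.56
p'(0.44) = -3.31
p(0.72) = 2.17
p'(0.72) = -6.57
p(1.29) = -3.38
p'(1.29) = -12.80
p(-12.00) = -1413.60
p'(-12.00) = 274.48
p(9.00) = -284.43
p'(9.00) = -43.46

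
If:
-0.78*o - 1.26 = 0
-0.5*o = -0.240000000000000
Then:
No Solution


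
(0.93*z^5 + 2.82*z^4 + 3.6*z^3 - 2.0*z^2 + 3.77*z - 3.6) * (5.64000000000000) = 5.2452*z^5 + 15.9048*z^4 + 20.304*z^3 - 11.28*z^2 + 21.2628*z - 20.304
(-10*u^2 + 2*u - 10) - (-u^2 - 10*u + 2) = -9*u^2 + 12*u - 12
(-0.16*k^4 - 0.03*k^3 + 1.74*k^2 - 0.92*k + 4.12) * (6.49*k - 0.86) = -1.0384*k^5 - 0.0571*k^4 + 11.3184*k^3 - 7.4672*k^2 + 27.53*k - 3.5432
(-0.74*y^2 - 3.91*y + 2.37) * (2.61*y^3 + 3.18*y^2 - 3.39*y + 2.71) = -1.9314*y^5 - 12.5583*y^4 - 3.7395*y^3 + 18.7861*y^2 - 18.6304*y + 6.4227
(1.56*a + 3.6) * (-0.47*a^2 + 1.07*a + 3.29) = -0.7332*a^3 - 0.0227999999999997*a^2 + 8.9844*a + 11.844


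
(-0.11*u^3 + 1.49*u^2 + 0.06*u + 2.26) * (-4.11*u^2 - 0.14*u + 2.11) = 0.4521*u^5 - 6.1085*u^4 - 0.6873*u^3 - 6.1531*u^2 - 0.1898*u + 4.7686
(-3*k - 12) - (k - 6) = -4*k - 6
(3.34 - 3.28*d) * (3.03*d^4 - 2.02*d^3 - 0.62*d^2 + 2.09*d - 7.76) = -9.9384*d^5 + 16.7458*d^4 - 4.7132*d^3 - 8.926*d^2 + 32.4334*d - 25.9184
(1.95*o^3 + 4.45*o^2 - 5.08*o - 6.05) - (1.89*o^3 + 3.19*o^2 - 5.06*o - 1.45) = 0.0600000000000001*o^3 + 1.26*o^2 - 0.0200000000000005*o - 4.6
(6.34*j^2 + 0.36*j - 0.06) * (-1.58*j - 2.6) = -10.0172*j^3 - 17.0528*j^2 - 0.8412*j + 0.156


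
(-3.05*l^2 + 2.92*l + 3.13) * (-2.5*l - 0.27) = 7.625*l^3 - 6.4765*l^2 - 8.6134*l - 0.8451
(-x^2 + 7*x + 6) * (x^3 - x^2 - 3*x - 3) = -x^5 + 8*x^4 + 2*x^3 - 24*x^2 - 39*x - 18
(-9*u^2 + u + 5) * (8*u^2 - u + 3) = -72*u^4 + 17*u^3 + 12*u^2 - 2*u + 15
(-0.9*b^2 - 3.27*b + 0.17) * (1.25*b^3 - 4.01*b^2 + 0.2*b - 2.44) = -1.125*b^5 - 0.4785*b^4 + 13.1452*b^3 + 0.8603*b^2 + 8.0128*b - 0.4148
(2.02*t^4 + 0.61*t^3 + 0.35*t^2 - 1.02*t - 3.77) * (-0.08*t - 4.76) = -0.1616*t^5 - 9.664*t^4 - 2.9316*t^3 - 1.5844*t^2 + 5.1568*t + 17.9452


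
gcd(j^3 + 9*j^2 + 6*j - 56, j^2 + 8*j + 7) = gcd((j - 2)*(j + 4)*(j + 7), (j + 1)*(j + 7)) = j + 7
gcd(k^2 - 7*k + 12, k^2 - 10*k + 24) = k - 4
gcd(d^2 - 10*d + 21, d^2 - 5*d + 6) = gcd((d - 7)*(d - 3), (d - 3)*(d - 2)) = d - 3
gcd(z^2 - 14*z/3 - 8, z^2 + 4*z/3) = z + 4/3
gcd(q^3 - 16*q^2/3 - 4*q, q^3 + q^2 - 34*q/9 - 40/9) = 1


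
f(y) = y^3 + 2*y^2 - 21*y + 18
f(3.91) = 26.24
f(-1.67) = 53.99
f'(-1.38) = -20.81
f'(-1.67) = -19.31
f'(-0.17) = -21.59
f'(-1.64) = -19.49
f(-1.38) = 48.16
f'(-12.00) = 363.00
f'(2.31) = 4.25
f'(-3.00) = -6.00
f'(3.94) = 41.33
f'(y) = 3*y^2 + 4*y - 21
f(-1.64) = 53.41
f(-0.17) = 21.62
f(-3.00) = 72.00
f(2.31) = -7.51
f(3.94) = 27.47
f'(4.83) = 68.31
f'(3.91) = 40.50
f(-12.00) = -1170.00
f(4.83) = 75.91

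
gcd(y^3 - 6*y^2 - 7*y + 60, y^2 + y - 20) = y - 4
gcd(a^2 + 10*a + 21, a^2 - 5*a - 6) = 1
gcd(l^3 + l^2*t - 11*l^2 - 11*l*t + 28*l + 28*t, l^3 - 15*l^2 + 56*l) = l - 7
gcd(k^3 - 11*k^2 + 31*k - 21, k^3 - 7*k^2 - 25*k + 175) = k - 7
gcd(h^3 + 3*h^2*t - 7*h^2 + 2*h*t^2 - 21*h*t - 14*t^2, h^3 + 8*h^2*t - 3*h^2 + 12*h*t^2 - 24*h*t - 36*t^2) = h + 2*t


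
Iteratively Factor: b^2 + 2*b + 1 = (b + 1)*(b + 1)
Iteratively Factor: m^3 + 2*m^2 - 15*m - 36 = (m + 3)*(m^2 - m - 12) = (m + 3)^2*(m - 4)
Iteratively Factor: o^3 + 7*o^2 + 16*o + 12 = (o + 2)*(o^2 + 5*o + 6) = (o + 2)^2*(o + 3)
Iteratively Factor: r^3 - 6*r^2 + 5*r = (r - 5)*(r^2 - r) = (r - 5)*(r - 1)*(r)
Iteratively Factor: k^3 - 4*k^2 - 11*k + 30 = (k - 2)*(k^2 - 2*k - 15) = (k - 2)*(k + 3)*(k - 5)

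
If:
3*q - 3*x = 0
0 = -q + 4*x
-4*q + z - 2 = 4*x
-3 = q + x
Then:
No Solution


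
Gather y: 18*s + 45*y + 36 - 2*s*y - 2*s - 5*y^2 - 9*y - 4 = 16*s - 5*y^2 + y*(36 - 2*s) + 32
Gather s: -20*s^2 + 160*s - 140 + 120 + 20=-20*s^2 + 160*s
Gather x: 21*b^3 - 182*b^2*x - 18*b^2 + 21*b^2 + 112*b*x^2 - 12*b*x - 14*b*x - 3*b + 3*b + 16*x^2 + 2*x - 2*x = 21*b^3 + 3*b^2 + x^2*(112*b + 16) + x*(-182*b^2 - 26*b)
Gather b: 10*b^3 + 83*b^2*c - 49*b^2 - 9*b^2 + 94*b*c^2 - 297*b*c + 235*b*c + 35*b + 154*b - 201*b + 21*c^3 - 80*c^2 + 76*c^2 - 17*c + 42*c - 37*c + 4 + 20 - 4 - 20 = 10*b^3 + b^2*(83*c - 58) + b*(94*c^2 - 62*c - 12) + 21*c^3 - 4*c^2 - 12*c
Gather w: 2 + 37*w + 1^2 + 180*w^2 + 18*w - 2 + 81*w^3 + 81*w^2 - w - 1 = 81*w^3 + 261*w^2 + 54*w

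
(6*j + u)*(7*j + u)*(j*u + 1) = 42*j^3*u + 13*j^2*u^2 + 42*j^2 + j*u^3 + 13*j*u + u^2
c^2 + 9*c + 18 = (c + 3)*(c + 6)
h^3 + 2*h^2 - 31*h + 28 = (h - 4)*(h - 1)*(h + 7)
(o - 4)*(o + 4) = o^2 - 16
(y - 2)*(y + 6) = y^2 + 4*y - 12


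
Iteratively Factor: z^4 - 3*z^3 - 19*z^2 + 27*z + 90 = (z + 2)*(z^3 - 5*z^2 - 9*z + 45) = (z + 2)*(z + 3)*(z^2 - 8*z + 15) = (z - 5)*(z + 2)*(z + 3)*(z - 3)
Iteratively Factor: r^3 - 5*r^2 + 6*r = (r - 3)*(r^2 - 2*r) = (r - 3)*(r - 2)*(r)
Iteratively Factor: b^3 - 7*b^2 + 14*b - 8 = (b - 1)*(b^2 - 6*b + 8) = (b - 4)*(b - 1)*(b - 2)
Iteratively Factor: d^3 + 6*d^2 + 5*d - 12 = (d + 3)*(d^2 + 3*d - 4) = (d - 1)*(d + 3)*(d + 4)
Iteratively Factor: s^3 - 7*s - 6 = (s - 3)*(s^2 + 3*s + 2) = (s - 3)*(s + 1)*(s + 2)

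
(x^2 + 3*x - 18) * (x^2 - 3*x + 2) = x^4 - 25*x^2 + 60*x - 36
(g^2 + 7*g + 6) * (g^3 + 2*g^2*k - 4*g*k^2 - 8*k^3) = g^5 + 2*g^4*k + 7*g^4 - 4*g^3*k^2 + 14*g^3*k + 6*g^3 - 8*g^2*k^3 - 28*g^2*k^2 + 12*g^2*k - 56*g*k^3 - 24*g*k^2 - 48*k^3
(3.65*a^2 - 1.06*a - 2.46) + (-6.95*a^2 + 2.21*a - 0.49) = -3.3*a^2 + 1.15*a - 2.95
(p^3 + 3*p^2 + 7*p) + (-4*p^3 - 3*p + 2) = -3*p^3 + 3*p^2 + 4*p + 2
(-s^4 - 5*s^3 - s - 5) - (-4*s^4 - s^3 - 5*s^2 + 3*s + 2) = 3*s^4 - 4*s^3 + 5*s^2 - 4*s - 7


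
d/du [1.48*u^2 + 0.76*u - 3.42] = 2.96*u + 0.76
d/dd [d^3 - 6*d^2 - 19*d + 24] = 3*d^2 - 12*d - 19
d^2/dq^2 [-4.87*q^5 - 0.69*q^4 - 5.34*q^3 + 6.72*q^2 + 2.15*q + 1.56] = -97.4*q^3 - 8.28*q^2 - 32.04*q + 13.44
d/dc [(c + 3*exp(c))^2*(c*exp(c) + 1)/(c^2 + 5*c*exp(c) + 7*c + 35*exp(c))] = (c + 3*exp(c))*(-(c + 3*exp(c))*(c*exp(c) + 1)*(5*c*exp(c) + 2*c + 40*exp(c) + 7) + ((c + 1)*(c + 3*exp(c))*exp(c) + 2*(c*exp(c) + 1)*(3*exp(c) + 1))*(c^2 + 5*c*exp(c) + 7*c + 35*exp(c)))/(c^2 + 5*c*exp(c) + 7*c + 35*exp(c))^2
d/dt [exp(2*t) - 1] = 2*exp(2*t)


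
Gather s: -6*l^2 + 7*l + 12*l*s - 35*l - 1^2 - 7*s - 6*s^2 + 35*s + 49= -6*l^2 - 28*l - 6*s^2 + s*(12*l + 28) + 48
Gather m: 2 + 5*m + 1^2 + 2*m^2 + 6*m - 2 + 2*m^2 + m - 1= 4*m^2 + 12*m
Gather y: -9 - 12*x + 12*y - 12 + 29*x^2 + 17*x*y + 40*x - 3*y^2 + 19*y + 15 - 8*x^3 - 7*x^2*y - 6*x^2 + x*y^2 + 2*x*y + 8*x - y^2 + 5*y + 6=-8*x^3 + 23*x^2 + 36*x + y^2*(x - 4) + y*(-7*x^2 + 19*x + 36)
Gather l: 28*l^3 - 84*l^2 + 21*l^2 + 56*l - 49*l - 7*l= 28*l^3 - 63*l^2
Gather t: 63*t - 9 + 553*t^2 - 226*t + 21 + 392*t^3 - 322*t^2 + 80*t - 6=392*t^3 + 231*t^2 - 83*t + 6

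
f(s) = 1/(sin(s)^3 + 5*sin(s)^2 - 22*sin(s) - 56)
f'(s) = (-3*sin(s)^2*cos(s) - 10*sin(s)*cos(s) + 22*cos(s))/(sin(s)^3 + 5*sin(s)^2 - 22*sin(s) - 56)^2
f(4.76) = -0.03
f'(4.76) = 0.00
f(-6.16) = -0.02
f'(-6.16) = 0.01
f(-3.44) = -0.02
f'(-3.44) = -0.00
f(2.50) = -0.01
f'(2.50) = -0.00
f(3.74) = -0.02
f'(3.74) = -0.01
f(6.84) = -0.02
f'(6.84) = 0.00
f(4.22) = -0.03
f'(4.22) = -0.01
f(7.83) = -0.01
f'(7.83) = 0.00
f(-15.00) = -0.03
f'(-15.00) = -0.01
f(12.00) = -0.02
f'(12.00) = 0.01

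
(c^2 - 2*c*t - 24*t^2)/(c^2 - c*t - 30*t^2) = (c + 4*t)/(c + 5*t)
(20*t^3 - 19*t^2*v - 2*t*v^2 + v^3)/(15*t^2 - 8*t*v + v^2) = (4*t^2 - 3*t*v - v^2)/(3*t - v)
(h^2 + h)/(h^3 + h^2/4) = 4*(h + 1)/(h*(4*h + 1))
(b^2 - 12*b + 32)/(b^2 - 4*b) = (b - 8)/b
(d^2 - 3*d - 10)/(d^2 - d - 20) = (d + 2)/(d + 4)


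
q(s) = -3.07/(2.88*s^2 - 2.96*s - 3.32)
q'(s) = -3.07*(2.96 - 5.76*s)/(2.88*s^2 - 2.96*s - 3.32)^2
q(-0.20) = 1.17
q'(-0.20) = -1.85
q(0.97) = 0.88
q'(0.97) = 0.67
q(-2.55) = -0.13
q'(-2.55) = -0.10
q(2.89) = -0.25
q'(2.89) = 0.28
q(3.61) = -0.13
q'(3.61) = 0.10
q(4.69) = -0.07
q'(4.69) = 0.03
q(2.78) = -0.29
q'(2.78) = 0.35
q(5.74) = -0.04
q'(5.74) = 0.02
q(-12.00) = -0.01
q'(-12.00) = -0.00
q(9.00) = -0.02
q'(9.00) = 0.00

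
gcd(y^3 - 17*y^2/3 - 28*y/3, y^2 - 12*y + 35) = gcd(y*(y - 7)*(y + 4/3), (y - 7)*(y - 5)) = y - 7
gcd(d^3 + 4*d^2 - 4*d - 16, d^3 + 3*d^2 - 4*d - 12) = d^2 - 4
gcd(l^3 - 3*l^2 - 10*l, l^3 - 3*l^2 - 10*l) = l^3 - 3*l^2 - 10*l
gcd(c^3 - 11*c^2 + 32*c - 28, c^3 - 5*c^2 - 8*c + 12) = 1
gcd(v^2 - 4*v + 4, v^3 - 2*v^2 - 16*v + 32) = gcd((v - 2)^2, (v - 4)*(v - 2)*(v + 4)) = v - 2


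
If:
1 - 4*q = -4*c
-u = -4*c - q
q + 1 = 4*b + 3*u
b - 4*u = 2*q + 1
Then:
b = 23/51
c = -19/204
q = 8/51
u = -11/51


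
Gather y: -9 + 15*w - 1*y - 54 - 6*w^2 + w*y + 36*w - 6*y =-6*w^2 + 51*w + y*(w - 7) - 63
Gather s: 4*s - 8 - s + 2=3*s - 6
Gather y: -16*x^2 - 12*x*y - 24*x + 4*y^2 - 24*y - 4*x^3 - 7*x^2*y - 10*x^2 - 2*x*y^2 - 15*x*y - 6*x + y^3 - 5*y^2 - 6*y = -4*x^3 - 26*x^2 - 30*x + y^3 + y^2*(-2*x - 1) + y*(-7*x^2 - 27*x - 30)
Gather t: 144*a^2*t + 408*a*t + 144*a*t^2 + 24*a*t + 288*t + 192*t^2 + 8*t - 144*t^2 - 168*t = t^2*(144*a + 48) + t*(144*a^2 + 432*a + 128)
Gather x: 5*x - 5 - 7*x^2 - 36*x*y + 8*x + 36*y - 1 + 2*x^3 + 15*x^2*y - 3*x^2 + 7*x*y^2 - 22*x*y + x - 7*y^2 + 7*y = 2*x^3 + x^2*(15*y - 10) + x*(7*y^2 - 58*y + 14) - 7*y^2 + 43*y - 6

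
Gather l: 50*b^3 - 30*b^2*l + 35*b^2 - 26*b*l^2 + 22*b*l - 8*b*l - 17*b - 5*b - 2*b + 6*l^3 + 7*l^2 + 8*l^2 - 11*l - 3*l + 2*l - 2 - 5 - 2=50*b^3 + 35*b^2 - 24*b + 6*l^3 + l^2*(15 - 26*b) + l*(-30*b^2 + 14*b - 12) - 9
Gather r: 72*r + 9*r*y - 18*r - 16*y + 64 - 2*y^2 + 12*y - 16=r*(9*y + 54) - 2*y^2 - 4*y + 48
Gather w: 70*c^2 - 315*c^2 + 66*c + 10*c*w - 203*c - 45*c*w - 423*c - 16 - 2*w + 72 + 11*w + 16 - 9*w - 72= -245*c^2 - 35*c*w - 560*c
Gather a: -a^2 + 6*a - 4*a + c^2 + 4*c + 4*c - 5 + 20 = -a^2 + 2*a + c^2 + 8*c + 15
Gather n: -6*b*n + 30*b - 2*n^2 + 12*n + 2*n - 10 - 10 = 30*b - 2*n^2 + n*(14 - 6*b) - 20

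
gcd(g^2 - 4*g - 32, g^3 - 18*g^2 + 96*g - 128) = g - 8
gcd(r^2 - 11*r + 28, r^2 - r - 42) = r - 7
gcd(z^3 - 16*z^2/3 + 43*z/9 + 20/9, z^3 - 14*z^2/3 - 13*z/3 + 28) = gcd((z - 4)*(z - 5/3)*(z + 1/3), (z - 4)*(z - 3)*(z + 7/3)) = z - 4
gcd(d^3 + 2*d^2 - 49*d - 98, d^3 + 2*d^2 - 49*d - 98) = d^3 + 2*d^2 - 49*d - 98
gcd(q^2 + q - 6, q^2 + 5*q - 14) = q - 2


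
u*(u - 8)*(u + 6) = u^3 - 2*u^2 - 48*u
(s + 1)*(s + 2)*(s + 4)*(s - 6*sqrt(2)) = s^4 - 6*sqrt(2)*s^3 + 7*s^3 - 42*sqrt(2)*s^2 + 14*s^2 - 84*sqrt(2)*s + 8*s - 48*sqrt(2)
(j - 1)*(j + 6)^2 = j^3 + 11*j^2 + 24*j - 36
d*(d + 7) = d^2 + 7*d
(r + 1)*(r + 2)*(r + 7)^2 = r^4 + 17*r^3 + 93*r^2 + 175*r + 98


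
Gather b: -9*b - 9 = -9*b - 9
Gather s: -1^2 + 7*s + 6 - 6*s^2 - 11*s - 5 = -6*s^2 - 4*s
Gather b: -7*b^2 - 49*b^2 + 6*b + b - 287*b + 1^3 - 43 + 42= -56*b^2 - 280*b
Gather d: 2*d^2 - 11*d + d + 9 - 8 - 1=2*d^2 - 10*d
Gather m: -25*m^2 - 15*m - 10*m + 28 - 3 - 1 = -25*m^2 - 25*m + 24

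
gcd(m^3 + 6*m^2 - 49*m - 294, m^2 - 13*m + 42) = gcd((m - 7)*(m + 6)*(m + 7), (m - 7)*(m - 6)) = m - 7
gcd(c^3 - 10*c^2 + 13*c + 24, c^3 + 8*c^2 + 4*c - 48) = 1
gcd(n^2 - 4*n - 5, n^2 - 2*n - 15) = n - 5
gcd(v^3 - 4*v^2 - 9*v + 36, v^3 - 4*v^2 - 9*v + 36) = v^3 - 4*v^2 - 9*v + 36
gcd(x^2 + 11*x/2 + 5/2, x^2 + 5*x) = x + 5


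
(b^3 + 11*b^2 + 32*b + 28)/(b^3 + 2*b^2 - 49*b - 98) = (b + 2)/(b - 7)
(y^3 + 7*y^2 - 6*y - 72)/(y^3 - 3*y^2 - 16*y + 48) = (y + 6)/(y - 4)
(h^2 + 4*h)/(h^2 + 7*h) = (h + 4)/(h + 7)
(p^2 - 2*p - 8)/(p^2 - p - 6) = (p - 4)/(p - 3)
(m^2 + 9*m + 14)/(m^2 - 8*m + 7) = (m^2 + 9*m + 14)/(m^2 - 8*m + 7)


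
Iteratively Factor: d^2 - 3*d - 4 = (d - 4)*(d + 1)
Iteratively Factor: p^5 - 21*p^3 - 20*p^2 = (p)*(p^4 - 21*p^2 - 20*p) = p*(p + 4)*(p^3 - 4*p^2 - 5*p) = p*(p + 1)*(p + 4)*(p^2 - 5*p) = p^2*(p + 1)*(p + 4)*(p - 5)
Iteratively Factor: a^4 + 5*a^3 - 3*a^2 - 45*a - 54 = (a + 3)*(a^3 + 2*a^2 - 9*a - 18) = (a - 3)*(a + 3)*(a^2 + 5*a + 6) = (a - 3)*(a + 2)*(a + 3)*(a + 3)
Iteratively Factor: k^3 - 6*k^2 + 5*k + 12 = (k - 3)*(k^2 - 3*k - 4) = (k - 4)*(k - 3)*(k + 1)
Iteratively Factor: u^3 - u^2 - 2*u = (u)*(u^2 - u - 2) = u*(u + 1)*(u - 2)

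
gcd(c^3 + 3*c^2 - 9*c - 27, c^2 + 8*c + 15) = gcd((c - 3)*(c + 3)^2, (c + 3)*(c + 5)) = c + 3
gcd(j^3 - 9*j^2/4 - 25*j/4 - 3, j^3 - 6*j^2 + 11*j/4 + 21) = j - 4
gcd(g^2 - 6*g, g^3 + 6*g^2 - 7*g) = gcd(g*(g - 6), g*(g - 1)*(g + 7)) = g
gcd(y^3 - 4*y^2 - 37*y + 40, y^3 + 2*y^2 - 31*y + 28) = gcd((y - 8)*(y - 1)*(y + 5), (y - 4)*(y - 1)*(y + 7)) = y - 1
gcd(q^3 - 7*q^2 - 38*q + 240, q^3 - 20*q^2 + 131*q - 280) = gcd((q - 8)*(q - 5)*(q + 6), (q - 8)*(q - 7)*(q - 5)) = q^2 - 13*q + 40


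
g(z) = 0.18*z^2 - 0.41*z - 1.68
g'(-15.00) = -5.81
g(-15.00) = 44.97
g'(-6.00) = -2.57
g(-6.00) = 7.26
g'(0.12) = -0.37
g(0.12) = -1.73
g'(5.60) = 1.61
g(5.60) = 1.67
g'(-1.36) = -0.90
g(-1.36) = -0.79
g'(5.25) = 1.48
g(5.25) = 1.13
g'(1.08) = -0.02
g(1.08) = -1.91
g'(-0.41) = -0.56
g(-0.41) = -1.48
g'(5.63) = 1.62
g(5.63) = 1.72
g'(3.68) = 0.91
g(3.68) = -0.75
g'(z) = 0.36*z - 0.41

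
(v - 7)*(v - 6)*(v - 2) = v^3 - 15*v^2 + 68*v - 84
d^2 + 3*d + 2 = (d + 1)*(d + 2)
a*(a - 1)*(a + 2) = a^3 + a^2 - 2*a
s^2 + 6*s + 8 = (s + 2)*(s + 4)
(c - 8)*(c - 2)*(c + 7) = c^3 - 3*c^2 - 54*c + 112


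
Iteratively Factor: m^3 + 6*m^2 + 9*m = (m + 3)*(m^2 + 3*m) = (m + 3)^2*(m)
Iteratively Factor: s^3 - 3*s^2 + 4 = (s + 1)*(s^2 - 4*s + 4) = (s - 2)*(s + 1)*(s - 2)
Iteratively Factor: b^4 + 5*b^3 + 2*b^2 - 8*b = (b + 2)*(b^3 + 3*b^2 - 4*b) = (b - 1)*(b + 2)*(b^2 + 4*b) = (b - 1)*(b + 2)*(b + 4)*(b)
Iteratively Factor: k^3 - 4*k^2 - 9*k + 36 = (k - 3)*(k^2 - k - 12) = (k - 3)*(k + 3)*(k - 4)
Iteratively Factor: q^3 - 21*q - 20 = (q - 5)*(q^2 + 5*q + 4) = (q - 5)*(q + 1)*(q + 4)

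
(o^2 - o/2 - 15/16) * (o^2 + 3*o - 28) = o^4 + 5*o^3/2 - 487*o^2/16 + 179*o/16 + 105/4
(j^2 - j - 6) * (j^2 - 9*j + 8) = j^4 - 10*j^3 + 11*j^2 + 46*j - 48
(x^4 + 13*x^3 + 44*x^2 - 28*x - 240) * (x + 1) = x^5 + 14*x^4 + 57*x^3 + 16*x^2 - 268*x - 240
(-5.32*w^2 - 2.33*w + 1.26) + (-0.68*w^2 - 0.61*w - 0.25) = -6.0*w^2 - 2.94*w + 1.01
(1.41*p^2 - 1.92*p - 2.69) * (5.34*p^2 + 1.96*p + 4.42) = 7.5294*p^4 - 7.4892*p^3 - 11.8956*p^2 - 13.7588*p - 11.8898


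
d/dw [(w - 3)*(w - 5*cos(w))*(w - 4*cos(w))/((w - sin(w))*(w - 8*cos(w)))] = ((3 - w)*(w - sin(w))*(w - 5*cos(w))*(w - 4*cos(w))*(8*sin(w) + 1) + (w - 3)*(w - 8*cos(w))*(w - 5*cos(w))*(w - 4*cos(w))*(cos(w) - 1) + (w - sin(w))*(w - 8*cos(w))*((w - 3)*(w - 5*cos(w))*(4*sin(w) + 1) + (w - 3)*(w - 4*cos(w))*(5*sin(w) + 1) + (w - 5*cos(w))*(w - 4*cos(w))))/((w - sin(w))^2*(w - 8*cos(w))^2)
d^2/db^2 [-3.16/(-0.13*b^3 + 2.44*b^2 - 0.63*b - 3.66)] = ((15.4208 - 2.4648*b)*(0.13*b^3 - 2.44*b^2 + 0.63*b + 3.66) + 3.16*(0.39*b^2 - 4.88*b + 0.63)*(0.78*b^2 - 9.76*b + 1.26))/(0.13*b^3 - 2.44*b^2 + 0.63*b + 3.66)^3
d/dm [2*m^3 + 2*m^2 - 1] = 2*m*(3*m + 2)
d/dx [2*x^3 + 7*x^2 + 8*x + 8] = 6*x^2 + 14*x + 8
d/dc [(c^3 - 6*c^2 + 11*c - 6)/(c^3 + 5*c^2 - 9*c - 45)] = (11*c^2 + 26*c - 61)/(c^4 + 16*c^3 + 94*c^2 + 240*c + 225)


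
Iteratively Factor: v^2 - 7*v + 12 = (v - 4)*(v - 3)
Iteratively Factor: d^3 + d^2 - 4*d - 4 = (d + 1)*(d^2 - 4) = (d + 1)*(d + 2)*(d - 2)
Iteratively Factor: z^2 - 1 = (z + 1)*(z - 1)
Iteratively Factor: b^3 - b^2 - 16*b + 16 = (b - 4)*(b^2 + 3*b - 4) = (b - 4)*(b - 1)*(b + 4)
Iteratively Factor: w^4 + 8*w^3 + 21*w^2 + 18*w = (w + 3)*(w^3 + 5*w^2 + 6*w) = (w + 3)^2*(w^2 + 2*w) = w*(w + 3)^2*(w + 2)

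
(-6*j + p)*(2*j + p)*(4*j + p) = -48*j^3 - 28*j^2*p + p^3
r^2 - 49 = (r - 7)*(r + 7)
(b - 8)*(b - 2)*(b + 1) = b^3 - 9*b^2 + 6*b + 16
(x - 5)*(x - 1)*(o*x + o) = o*x^3 - 5*o*x^2 - o*x + 5*o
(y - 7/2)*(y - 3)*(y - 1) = y^3 - 15*y^2/2 + 17*y - 21/2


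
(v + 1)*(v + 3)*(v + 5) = v^3 + 9*v^2 + 23*v + 15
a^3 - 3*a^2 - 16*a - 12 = (a - 6)*(a + 1)*(a + 2)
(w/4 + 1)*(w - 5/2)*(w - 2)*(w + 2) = w^4/4 + 3*w^3/8 - 7*w^2/2 - 3*w/2 + 10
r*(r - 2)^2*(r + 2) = r^4 - 2*r^3 - 4*r^2 + 8*r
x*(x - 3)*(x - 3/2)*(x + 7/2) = x^4 - x^3 - 45*x^2/4 + 63*x/4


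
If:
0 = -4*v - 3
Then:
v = -3/4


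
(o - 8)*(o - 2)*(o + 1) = o^3 - 9*o^2 + 6*o + 16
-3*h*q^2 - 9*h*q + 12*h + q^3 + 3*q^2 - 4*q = (-3*h + q)*(q - 1)*(q + 4)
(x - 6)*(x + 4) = x^2 - 2*x - 24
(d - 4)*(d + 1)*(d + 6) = d^3 + 3*d^2 - 22*d - 24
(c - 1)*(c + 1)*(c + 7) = c^3 + 7*c^2 - c - 7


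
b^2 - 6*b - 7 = (b - 7)*(b + 1)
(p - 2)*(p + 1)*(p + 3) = p^3 + 2*p^2 - 5*p - 6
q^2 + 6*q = q*(q + 6)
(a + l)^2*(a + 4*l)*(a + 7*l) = a^4 + 13*a^3*l + 51*a^2*l^2 + 67*a*l^3 + 28*l^4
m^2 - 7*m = m*(m - 7)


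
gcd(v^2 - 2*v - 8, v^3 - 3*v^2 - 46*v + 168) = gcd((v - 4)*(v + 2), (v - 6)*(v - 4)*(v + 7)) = v - 4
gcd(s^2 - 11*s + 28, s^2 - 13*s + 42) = s - 7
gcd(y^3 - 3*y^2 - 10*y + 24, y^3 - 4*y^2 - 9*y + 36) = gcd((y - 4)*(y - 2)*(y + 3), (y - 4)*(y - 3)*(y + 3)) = y^2 - y - 12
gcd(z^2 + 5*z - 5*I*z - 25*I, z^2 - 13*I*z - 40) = z - 5*I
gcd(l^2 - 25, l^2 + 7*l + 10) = l + 5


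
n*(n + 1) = n^2 + n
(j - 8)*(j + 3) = j^2 - 5*j - 24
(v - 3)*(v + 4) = v^2 + v - 12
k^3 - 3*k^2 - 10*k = k*(k - 5)*(k + 2)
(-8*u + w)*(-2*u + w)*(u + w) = 16*u^3 + 6*u^2*w - 9*u*w^2 + w^3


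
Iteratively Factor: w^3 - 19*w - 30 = (w - 5)*(w^2 + 5*w + 6) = (w - 5)*(w + 3)*(w + 2)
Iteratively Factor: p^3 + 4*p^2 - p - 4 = (p + 1)*(p^2 + 3*p - 4) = (p + 1)*(p + 4)*(p - 1)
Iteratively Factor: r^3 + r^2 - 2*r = (r + 2)*(r^2 - r) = (r - 1)*(r + 2)*(r)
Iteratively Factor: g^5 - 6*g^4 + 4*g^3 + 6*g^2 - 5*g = (g - 1)*(g^4 - 5*g^3 - g^2 + 5*g) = g*(g - 1)*(g^3 - 5*g^2 - g + 5) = g*(g - 1)^2*(g^2 - 4*g - 5) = g*(g - 1)^2*(g + 1)*(g - 5)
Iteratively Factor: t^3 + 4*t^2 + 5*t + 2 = (t + 2)*(t^2 + 2*t + 1) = (t + 1)*(t + 2)*(t + 1)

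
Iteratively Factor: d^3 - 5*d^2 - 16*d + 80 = (d + 4)*(d^2 - 9*d + 20) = (d - 4)*(d + 4)*(d - 5)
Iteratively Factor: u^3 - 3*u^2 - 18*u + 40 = (u - 5)*(u^2 + 2*u - 8) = (u - 5)*(u - 2)*(u + 4)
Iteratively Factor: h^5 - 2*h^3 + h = (h - 1)*(h^4 + h^3 - h^2 - h) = (h - 1)*(h + 1)*(h^3 - h) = (h - 1)*(h + 1)^2*(h^2 - h) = h*(h - 1)*(h + 1)^2*(h - 1)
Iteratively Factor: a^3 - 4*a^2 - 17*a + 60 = (a - 5)*(a^2 + a - 12) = (a - 5)*(a + 4)*(a - 3)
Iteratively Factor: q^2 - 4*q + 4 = (q - 2)*(q - 2)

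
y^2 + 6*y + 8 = (y + 2)*(y + 4)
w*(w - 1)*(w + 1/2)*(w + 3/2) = w^4 + w^3 - 5*w^2/4 - 3*w/4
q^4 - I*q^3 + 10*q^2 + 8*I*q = q*(q - 4*I)*(q + I)*(q + 2*I)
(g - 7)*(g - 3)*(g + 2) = g^3 - 8*g^2 + g + 42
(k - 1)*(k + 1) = k^2 - 1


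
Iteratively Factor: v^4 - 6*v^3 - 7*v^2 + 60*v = (v - 4)*(v^3 - 2*v^2 - 15*v) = (v - 5)*(v - 4)*(v^2 + 3*v) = v*(v - 5)*(v - 4)*(v + 3)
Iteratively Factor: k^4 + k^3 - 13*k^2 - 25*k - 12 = (k + 3)*(k^3 - 2*k^2 - 7*k - 4) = (k + 1)*(k + 3)*(k^2 - 3*k - 4) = (k - 4)*(k + 1)*(k + 3)*(k + 1)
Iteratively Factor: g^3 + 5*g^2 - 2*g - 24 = (g - 2)*(g^2 + 7*g + 12) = (g - 2)*(g + 4)*(g + 3)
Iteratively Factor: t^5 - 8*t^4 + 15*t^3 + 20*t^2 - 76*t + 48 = (t + 2)*(t^4 - 10*t^3 + 35*t^2 - 50*t + 24) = (t - 2)*(t + 2)*(t^3 - 8*t^2 + 19*t - 12) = (t - 4)*(t - 2)*(t + 2)*(t^2 - 4*t + 3) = (t - 4)*(t - 3)*(t - 2)*(t + 2)*(t - 1)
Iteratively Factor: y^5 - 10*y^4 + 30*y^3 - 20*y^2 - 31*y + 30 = (y - 5)*(y^4 - 5*y^3 + 5*y^2 + 5*y - 6) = (y - 5)*(y - 1)*(y^3 - 4*y^2 + y + 6) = (y - 5)*(y - 3)*(y - 1)*(y^2 - y - 2) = (y - 5)*(y - 3)*(y - 1)*(y + 1)*(y - 2)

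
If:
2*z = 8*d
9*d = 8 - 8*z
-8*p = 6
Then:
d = 8/41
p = -3/4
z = 32/41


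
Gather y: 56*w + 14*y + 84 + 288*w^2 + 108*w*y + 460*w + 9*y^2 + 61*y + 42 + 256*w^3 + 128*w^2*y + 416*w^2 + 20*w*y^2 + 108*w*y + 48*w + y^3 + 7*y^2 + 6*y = 256*w^3 + 704*w^2 + 564*w + y^3 + y^2*(20*w + 16) + y*(128*w^2 + 216*w + 81) + 126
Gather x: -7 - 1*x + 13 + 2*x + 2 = x + 8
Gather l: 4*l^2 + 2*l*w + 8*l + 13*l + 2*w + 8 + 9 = 4*l^2 + l*(2*w + 21) + 2*w + 17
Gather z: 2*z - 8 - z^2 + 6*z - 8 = -z^2 + 8*z - 16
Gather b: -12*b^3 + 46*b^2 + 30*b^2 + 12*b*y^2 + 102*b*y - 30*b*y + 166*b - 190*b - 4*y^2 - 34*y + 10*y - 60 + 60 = -12*b^3 + 76*b^2 + b*(12*y^2 + 72*y - 24) - 4*y^2 - 24*y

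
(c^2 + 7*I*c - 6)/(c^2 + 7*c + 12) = (c^2 + 7*I*c - 6)/(c^2 + 7*c + 12)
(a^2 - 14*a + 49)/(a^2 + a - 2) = (a^2 - 14*a + 49)/(a^2 + a - 2)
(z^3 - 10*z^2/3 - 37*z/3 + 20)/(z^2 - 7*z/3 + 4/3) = (z^2 - 2*z - 15)/(z - 1)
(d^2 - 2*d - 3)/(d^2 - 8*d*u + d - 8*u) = (3 - d)/(-d + 8*u)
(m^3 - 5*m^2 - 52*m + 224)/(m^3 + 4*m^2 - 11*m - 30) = (m^3 - 5*m^2 - 52*m + 224)/(m^3 + 4*m^2 - 11*m - 30)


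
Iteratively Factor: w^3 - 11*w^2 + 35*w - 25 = (w - 1)*(w^2 - 10*w + 25) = (w - 5)*(w - 1)*(w - 5)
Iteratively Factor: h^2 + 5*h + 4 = (h + 1)*(h + 4)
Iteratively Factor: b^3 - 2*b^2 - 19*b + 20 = (b + 4)*(b^2 - 6*b + 5) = (b - 5)*(b + 4)*(b - 1)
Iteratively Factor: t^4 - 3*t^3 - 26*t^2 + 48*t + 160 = (t - 5)*(t^3 + 2*t^2 - 16*t - 32) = (t - 5)*(t - 4)*(t^2 + 6*t + 8) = (t - 5)*(t - 4)*(t + 4)*(t + 2)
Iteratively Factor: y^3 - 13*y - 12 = (y + 3)*(y^2 - 3*y - 4) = (y + 1)*(y + 3)*(y - 4)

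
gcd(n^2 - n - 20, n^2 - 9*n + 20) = n - 5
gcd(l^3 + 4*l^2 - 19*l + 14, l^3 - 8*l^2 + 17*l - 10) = l^2 - 3*l + 2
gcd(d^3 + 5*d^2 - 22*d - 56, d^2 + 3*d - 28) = d^2 + 3*d - 28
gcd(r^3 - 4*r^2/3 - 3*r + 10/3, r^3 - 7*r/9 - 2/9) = r - 1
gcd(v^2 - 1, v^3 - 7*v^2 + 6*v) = v - 1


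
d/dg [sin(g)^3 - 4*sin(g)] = (3*sin(g)^2 - 4)*cos(g)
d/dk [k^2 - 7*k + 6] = 2*k - 7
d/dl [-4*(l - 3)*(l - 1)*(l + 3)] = -12*l^2 + 8*l + 36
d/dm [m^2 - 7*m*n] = 2*m - 7*n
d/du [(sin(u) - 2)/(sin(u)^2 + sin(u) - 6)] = -cos(u)/(sin(u) + 3)^2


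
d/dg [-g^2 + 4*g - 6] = 4 - 2*g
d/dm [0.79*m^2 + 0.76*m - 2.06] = 1.58*m + 0.76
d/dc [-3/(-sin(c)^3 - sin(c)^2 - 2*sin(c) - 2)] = 3*(-2*sin(c) + 3*cos(c)^2 - 5)*cos(c)/((sin(c) + 1)^2*(sin(c)^2 + 2)^2)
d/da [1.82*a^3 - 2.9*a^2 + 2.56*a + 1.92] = 5.46*a^2 - 5.8*a + 2.56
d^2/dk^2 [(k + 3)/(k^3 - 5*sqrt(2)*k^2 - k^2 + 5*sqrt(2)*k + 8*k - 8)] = 2*((k + 3)*(3*k^2 - 10*sqrt(2)*k - 2*k + 5*sqrt(2) + 8)^2 + (-3*k^2 + 2*k + 10*sqrt(2)*k + (k + 3)*(-3*k + 1 + 5*sqrt(2)) - 8 - 5*sqrt(2))*(k^3 - 5*sqrt(2)*k^2 - k^2 + 5*sqrt(2)*k + 8*k - 8))/(k^3 - 5*sqrt(2)*k^2 - k^2 + 5*sqrt(2)*k + 8*k - 8)^3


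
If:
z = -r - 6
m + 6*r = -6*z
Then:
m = 36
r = -z - 6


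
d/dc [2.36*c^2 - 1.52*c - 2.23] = 4.72*c - 1.52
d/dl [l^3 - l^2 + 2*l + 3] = 3*l^2 - 2*l + 2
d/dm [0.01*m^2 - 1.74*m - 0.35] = 0.02*m - 1.74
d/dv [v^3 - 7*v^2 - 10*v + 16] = 3*v^2 - 14*v - 10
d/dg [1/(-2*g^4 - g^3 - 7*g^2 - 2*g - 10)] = (8*g^3 + 3*g^2 + 14*g + 2)/(2*g^4 + g^3 + 7*g^2 + 2*g + 10)^2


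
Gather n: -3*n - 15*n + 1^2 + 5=6 - 18*n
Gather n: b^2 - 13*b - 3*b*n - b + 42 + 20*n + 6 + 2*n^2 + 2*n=b^2 - 14*b + 2*n^2 + n*(22 - 3*b) + 48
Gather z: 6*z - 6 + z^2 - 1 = z^2 + 6*z - 7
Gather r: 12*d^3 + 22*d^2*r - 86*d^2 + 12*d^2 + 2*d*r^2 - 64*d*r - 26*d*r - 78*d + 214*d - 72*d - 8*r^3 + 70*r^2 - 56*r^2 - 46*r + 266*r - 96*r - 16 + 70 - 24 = 12*d^3 - 74*d^2 + 64*d - 8*r^3 + r^2*(2*d + 14) + r*(22*d^2 - 90*d + 124) + 30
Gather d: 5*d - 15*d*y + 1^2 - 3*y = d*(5 - 15*y) - 3*y + 1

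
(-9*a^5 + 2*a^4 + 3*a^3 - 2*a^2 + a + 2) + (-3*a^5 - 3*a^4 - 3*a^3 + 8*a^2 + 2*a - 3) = -12*a^5 - a^4 + 6*a^2 + 3*a - 1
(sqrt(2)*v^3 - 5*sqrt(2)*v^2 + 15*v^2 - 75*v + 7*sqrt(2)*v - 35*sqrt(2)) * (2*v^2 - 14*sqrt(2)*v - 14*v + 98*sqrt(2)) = 2*sqrt(2)*v^5 - 24*sqrt(2)*v^4 + 2*v^4 - 126*sqrt(2)*v^3 - 24*v^3 - 126*v^2 + 2352*sqrt(2)*v^2 - 6860*sqrt(2)*v + 2352*v - 6860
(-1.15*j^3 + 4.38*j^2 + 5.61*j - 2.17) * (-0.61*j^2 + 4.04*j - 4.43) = 0.7015*j^5 - 7.3178*j^4 + 19.3676*j^3 + 4.5847*j^2 - 33.6191*j + 9.6131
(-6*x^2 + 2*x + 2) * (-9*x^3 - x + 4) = 54*x^5 - 18*x^4 - 12*x^3 - 26*x^2 + 6*x + 8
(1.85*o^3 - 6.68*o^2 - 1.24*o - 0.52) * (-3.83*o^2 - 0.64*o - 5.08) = -7.0855*o^5 + 24.4004*o^4 - 0.373600000000001*o^3 + 36.7196*o^2 + 6.632*o + 2.6416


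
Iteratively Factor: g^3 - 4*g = (g)*(g^2 - 4) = g*(g + 2)*(g - 2)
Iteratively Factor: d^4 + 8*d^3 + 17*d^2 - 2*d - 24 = (d + 2)*(d^3 + 6*d^2 + 5*d - 12) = (d + 2)*(d + 3)*(d^2 + 3*d - 4) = (d + 2)*(d + 3)*(d + 4)*(d - 1)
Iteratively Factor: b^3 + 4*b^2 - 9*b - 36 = (b + 4)*(b^2 - 9) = (b + 3)*(b + 4)*(b - 3)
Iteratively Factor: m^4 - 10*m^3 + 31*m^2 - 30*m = (m)*(m^3 - 10*m^2 + 31*m - 30) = m*(m - 5)*(m^2 - 5*m + 6) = m*(m - 5)*(m - 3)*(m - 2)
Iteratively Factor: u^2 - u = (u - 1)*(u)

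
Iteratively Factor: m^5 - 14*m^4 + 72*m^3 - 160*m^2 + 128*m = (m - 4)*(m^4 - 10*m^3 + 32*m^2 - 32*m) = (m - 4)^2*(m^3 - 6*m^2 + 8*m) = m*(m - 4)^2*(m^2 - 6*m + 8) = m*(m - 4)^3*(m - 2)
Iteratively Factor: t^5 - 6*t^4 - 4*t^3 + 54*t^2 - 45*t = (t - 3)*(t^4 - 3*t^3 - 13*t^2 + 15*t) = (t - 3)*(t - 1)*(t^3 - 2*t^2 - 15*t) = t*(t - 3)*(t - 1)*(t^2 - 2*t - 15) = t*(t - 3)*(t - 1)*(t + 3)*(t - 5)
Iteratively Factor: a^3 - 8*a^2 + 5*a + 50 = (a - 5)*(a^2 - 3*a - 10) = (a - 5)*(a + 2)*(a - 5)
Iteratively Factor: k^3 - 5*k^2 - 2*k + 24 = (k + 2)*(k^2 - 7*k + 12) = (k - 4)*(k + 2)*(k - 3)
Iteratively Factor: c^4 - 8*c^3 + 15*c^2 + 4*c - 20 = (c + 1)*(c^3 - 9*c^2 + 24*c - 20) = (c - 2)*(c + 1)*(c^2 - 7*c + 10) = (c - 2)^2*(c + 1)*(c - 5)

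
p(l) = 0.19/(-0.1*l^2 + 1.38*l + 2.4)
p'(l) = 0.19*(0.2*l - 1.38)/(-0.1*l^2 + 1.38*l + 2.4)^2 = (0.038*l - 0.2622)/(-0.1*l^2 + 1.38*l + 2.4)^2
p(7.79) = 0.03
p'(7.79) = 0.00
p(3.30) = 0.03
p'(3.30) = -0.00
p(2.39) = 0.04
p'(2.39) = -0.01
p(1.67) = 0.04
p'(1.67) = -0.01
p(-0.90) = 0.18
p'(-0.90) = -0.26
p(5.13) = 0.03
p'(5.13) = -0.00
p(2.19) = 0.04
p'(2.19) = -0.01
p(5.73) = 0.03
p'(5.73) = -0.00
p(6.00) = 0.03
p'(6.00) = -0.00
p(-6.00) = -0.02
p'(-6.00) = -0.01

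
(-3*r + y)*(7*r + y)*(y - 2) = -21*r^2*y + 42*r^2 + 4*r*y^2 - 8*r*y + y^3 - 2*y^2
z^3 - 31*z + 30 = (z - 5)*(z - 1)*(z + 6)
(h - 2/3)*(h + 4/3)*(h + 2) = h^3 + 8*h^2/3 + 4*h/9 - 16/9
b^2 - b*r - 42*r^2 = (b - 7*r)*(b + 6*r)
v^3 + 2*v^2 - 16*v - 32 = (v - 4)*(v + 2)*(v + 4)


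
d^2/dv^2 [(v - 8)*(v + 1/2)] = 2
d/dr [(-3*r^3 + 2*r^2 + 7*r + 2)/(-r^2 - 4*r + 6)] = (3*r^4 + 24*r^3 - 55*r^2 + 28*r + 50)/(r^4 + 8*r^3 + 4*r^2 - 48*r + 36)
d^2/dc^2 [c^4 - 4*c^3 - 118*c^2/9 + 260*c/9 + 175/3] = 12*c^2 - 24*c - 236/9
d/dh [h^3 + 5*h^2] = h*(3*h + 10)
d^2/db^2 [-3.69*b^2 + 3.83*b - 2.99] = -7.38000000000000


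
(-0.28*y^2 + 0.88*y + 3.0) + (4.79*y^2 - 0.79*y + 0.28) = 4.51*y^2 + 0.09*y + 3.28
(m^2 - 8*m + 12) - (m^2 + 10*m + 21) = -18*m - 9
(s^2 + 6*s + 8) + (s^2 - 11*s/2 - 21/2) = 2*s^2 + s/2 - 5/2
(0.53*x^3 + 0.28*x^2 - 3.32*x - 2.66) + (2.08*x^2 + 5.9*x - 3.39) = 0.53*x^3 + 2.36*x^2 + 2.58*x - 6.05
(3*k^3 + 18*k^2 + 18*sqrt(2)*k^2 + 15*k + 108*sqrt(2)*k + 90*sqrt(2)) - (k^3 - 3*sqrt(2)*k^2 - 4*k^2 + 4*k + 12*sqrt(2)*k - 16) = 2*k^3 + 22*k^2 + 21*sqrt(2)*k^2 + 11*k + 96*sqrt(2)*k + 16 + 90*sqrt(2)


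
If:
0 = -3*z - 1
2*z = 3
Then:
No Solution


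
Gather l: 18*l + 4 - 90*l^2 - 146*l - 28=-90*l^2 - 128*l - 24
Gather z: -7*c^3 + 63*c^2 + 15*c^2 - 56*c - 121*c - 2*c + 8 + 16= -7*c^3 + 78*c^2 - 179*c + 24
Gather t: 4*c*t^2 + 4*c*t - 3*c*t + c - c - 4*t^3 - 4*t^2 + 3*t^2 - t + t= c*t - 4*t^3 + t^2*(4*c - 1)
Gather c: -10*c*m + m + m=-10*c*m + 2*m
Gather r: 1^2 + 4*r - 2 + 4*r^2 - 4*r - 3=4*r^2 - 4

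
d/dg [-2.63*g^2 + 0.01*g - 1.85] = 0.01 - 5.26*g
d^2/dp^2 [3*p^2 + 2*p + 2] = 6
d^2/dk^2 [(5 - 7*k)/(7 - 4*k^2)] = 8*(16*k^2*(7*k - 5) + (5 - 21*k)*(4*k^2 - 7))/(4*k^2 - 7)^3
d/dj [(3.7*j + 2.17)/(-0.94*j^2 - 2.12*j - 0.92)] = (3.478*j^2 + 4.0796*j + 1.1964)/(0.8836*j^4 + 3.9856*j^3 + 6.224*j^2 + 3.9008*j + 0.8464)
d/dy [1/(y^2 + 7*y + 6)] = (-2*y - 7)/(y^2 + 7*y + 6)^2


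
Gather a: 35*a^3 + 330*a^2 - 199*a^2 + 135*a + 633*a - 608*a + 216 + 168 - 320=35*a^3 + 131*a^2 + 160*a + 64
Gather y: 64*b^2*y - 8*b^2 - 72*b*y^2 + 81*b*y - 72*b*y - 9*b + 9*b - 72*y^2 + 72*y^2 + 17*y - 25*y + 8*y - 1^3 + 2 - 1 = -8*b^2 - 72*b*y^2 + y*(64*b^2 + 9*b)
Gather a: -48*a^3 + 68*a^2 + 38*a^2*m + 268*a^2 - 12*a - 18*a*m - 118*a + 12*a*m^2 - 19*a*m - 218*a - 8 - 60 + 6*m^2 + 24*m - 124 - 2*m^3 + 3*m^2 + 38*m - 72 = -48*a^3 + a^2*(38*m + 336) + a*(12*m^2 - 37*m - 348) - 2*m^3 + 9*m^2 + 62*m - 264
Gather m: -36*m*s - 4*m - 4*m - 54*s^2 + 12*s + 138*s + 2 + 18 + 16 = m*(-36*s - 8) - 54*s^2 + 150*s + 36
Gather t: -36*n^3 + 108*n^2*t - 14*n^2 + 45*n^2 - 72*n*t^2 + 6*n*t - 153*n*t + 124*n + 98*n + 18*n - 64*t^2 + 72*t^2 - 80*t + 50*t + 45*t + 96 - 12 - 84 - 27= -36*n^3 + 31*n^2 + 240*n + t^2*(8 - 72*n) + t*(108*n^2 - 147*n + 15) - 27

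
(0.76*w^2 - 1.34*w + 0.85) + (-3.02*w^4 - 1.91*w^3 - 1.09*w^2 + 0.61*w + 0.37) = -3.02*w^4 - 1.91*w^3 - 0.33*w^2 - 0.73*w + 1.22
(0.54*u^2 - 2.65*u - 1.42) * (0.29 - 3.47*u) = -1.8738*u^3 + 9.3521*u^2 + 4.1589*u - 0.4118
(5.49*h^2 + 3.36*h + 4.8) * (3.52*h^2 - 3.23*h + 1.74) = 19.3248*h^4 - 5.9055*h^3 + 15.5958*h^2 - 9.6576*h + 8.352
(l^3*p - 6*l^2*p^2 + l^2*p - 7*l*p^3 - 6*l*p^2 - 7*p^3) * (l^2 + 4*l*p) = l^5*p - 2*l^4*p^2 + l^4*p - 31*l^3*p^3 - 2*l^3*p^2 - 28*l^2*p^4 - 31*l^2*p^3 - 28*l*p^4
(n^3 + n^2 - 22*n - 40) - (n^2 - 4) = n^3 - 22*n - 36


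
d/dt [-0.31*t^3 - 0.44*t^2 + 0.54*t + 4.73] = -0.93*t^2 - 0.88*t + 0.54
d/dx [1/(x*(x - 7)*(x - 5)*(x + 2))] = 2*(-2*x^3 + 15*x^2 - 11*x - 35)/(x^2*(x^6 - 20*x^5 + 122*x^4 - 80*x^3 - 1279*x^2 + 1540*x + 4900))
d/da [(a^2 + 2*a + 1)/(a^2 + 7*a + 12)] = (5*a^2 + 22*a + 17)/(a^4 + 14*a^3 + 73*a^2 + 168*a + 144)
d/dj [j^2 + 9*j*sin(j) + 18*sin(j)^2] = 9*j*cos(j) + 2*j + 9*sin(j) + 18*sin(2*j)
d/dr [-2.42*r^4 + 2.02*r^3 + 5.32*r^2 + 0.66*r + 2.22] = -9.68*r^3 + 6.06*r^2 + 10.64*r + 0.66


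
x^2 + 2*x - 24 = (x - 4)*(x + 6)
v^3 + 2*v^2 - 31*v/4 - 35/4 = (v - 5/2)*(v + 1)*(v + 7/2)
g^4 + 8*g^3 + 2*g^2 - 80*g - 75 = (g - 3)*(g + 1)*(g + 5)^2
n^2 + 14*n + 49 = (n + 7)^2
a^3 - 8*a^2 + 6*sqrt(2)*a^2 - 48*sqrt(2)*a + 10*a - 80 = (a - 8)*(a + sqrt(2))*(a + 5*sqrt(2))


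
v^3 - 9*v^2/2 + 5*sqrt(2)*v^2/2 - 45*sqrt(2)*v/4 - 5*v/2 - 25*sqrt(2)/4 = (v - 5)*(v + 1/2)*(v + 5*sqrt(2)/2)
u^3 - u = u*(u - 1)*(u + 1)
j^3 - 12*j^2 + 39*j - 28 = (j - 7)*(j - 4)*(j - 1)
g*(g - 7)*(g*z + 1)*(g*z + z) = g^4*z^2 - 6*g^3*z^2 + g^3*z - 7*g^2*z^2 - 6*g^2*z - 7*g*z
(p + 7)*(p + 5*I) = p^2 + 7*p + 5*I*p + 35*I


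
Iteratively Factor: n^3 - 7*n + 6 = (n + 3)*(n^2 - 3*n + 2) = (n - 1)*(n + 3)*(n - 2)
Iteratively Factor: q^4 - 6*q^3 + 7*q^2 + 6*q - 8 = (q - 4)*(q^3 - 2*q^2 - q + 2) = (q - 4)*(q + 1)*(q^2 - 3*q + 2) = (q - 4)*(q - 2)*(q + 1)*(q - 1)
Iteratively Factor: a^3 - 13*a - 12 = (a - 4)*(a^2 + 4*a + 3) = (a - 4)*(a + 1)*(a + 3)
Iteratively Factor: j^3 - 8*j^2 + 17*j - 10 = (j - 1)*(j^2 - 7*j + 10) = (j - 2)*(j - 1)*(j - 5)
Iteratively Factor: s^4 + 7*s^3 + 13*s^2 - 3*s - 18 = (s + 3)*(s^3 + 4*s^2 + s - 6) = (s - 1)*(s + 3)*(s^2 + 5*s + 6) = (s - 1)*(s + 2)*(s + 3)*(s + 3)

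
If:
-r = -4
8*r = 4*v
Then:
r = 4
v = 8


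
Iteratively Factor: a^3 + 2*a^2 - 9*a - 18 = (a - 3)*(a^2 + 5*a + 6) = (a - 3)*(a + 3)*(a + 2)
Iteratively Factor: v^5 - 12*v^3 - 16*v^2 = (v + 2)*(v^4 - 2*v^3 - 8*v^2) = v*(v + 2)*(v^3 - 2*v^2 - 8*v) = v*(v - 4)*(v + 2)*(v^2 + 2*v) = v^2*(v - 4)*(v + 2)*(v + 2)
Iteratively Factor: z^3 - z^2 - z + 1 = (z - 1)*(z^2 - 1) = (z - 1)*(z + 1)*(z - 1)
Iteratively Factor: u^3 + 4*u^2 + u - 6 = (u + 3)*(u^2 + u - 2) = (u + 2)*(u + 3)*(u - 1)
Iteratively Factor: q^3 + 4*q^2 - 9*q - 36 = (q + 3)*(q^2 + q - 12) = (q + 3)*(q + 4)*(q - 3)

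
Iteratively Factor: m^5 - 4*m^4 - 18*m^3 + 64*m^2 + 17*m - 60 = (m - 1)*(m^4 - 3*m^3 - 21*m^2 + 43*m + 60) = (m - 3)*(m - 1)*(m^3 - 21*m - 20) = (m - 5)*(m - 3)*(m - 1)*(m^2 + 5*m + 4) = (m - 5)*(m - 3)*(m - 1)*(m + 1)*(m + 4)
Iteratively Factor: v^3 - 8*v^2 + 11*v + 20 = (v - 5)*(v^2 - 3*v - 4) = (v - 5)*(v + 1)*(v - 4)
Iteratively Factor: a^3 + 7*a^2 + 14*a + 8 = (a + 4)*(a^2 + 3*a + 2) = (a + 1)*(a + 4)*(a + 2)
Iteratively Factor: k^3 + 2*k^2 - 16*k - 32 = (k + 2)*(k^2 - 16) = (k - 4)*(k + 2)*(k + 4)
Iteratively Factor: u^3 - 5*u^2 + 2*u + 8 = (u - 2)*(u^2 - 3*u - 4) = (u - 4)*(u - 2)*(u + 1)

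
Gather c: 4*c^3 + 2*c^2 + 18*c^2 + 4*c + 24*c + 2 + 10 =4*c^3 + 20*c^2 + 28*c + 12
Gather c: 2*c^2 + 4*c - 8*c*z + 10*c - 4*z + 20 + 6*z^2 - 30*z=2*c^2 + c*(14 - 8*z) + 6*z^2 - 34*z + 20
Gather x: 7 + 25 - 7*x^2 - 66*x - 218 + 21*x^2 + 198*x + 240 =14*x^2 + 132*x + 54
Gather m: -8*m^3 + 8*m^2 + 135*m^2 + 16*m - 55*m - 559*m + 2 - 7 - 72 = -8*m^3 + 143*m^2 - 598*m - 77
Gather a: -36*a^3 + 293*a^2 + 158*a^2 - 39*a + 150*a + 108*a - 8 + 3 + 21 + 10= -36*a^3 + 451*a^2 + 219*a + 26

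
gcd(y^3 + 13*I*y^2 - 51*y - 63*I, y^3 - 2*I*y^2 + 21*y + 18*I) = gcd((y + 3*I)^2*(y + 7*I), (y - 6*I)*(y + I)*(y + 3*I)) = y + 3*I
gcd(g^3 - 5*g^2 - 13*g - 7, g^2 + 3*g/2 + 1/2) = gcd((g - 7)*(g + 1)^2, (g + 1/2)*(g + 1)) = g + 1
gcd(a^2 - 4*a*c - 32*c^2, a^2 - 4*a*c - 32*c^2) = a^2 - 4*a*c - 32*c^2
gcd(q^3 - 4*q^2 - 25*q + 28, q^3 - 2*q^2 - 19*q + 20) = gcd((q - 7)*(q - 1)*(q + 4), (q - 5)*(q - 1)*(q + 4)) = q^2 + 3*q - 4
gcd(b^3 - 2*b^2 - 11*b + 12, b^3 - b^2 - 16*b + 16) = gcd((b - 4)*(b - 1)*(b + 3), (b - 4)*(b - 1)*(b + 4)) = b^2 - 5*b + 4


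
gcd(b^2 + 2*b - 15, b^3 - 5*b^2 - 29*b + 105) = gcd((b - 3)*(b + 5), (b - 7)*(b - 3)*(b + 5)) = b^2 + 2*b - 15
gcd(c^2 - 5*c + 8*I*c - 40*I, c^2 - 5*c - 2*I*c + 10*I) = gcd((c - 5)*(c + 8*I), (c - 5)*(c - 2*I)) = c - 5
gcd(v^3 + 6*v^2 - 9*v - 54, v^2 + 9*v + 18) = v^2 + 9*v + 18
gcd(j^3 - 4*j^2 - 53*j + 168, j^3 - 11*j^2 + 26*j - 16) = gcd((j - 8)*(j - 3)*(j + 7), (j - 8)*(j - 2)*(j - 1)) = j - 8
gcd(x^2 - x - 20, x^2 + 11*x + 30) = 1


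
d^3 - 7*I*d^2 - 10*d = d*(d - 5*I)*(d - 2*I)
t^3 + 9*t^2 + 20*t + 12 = (t + 1)*(t + 2)*(t + 6)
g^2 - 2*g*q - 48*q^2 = (g - 8*q)*(g + 6*q)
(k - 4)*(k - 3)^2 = k^3 - 10*k^2 + 33*k - 36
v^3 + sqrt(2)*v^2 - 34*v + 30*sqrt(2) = (v - 3*sqrt(2))*(v - sqrt(2))*(v + 5*sqrt(2))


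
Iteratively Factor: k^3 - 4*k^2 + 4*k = (k)*(k^2 - 4*k + 4) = k*(k - 2)*(k - 2)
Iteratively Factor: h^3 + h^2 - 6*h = (h + 3)*(h^2 - 2*h) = (h - 2)*(h + 3)*(h)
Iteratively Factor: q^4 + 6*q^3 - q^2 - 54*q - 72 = (q + 4)*(q^3 + 2*q^2 - 9*q - 18) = (q + 3)*(q + 4)*(q^2 - q - 6) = (q - 3)*(q + 3)*(q + 4)*(q + 2)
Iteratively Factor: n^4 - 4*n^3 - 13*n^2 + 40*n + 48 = (n - 4)*(n^3 - 13*n - 12) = (n - 4)^2*(n^2 + 4*n + 3) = (n - 4)^2*(n + 1)*(n + 3)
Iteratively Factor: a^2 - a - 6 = (a + 2)*(a - 3)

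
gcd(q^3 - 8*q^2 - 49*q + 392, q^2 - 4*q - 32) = q - 8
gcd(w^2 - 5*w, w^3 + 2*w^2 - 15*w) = w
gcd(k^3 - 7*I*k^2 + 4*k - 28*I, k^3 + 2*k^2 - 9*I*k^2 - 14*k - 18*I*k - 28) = k^2 - 9*I*k - 14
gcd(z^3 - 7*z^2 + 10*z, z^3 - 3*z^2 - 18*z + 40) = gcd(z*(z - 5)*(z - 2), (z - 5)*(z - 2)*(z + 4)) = z^2 - 7*z + 10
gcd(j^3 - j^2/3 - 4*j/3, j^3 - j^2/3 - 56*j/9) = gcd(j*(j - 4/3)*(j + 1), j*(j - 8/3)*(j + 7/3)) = j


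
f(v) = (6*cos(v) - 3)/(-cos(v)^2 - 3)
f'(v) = -2*(6*cos(v) - 3)*sin(v)*cos(v)/(-cos(v)^2 - 3)^2 - 6*sin(v)/(-cos(v)^2 - 3)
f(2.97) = 2.24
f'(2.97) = 0.07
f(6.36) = -0.75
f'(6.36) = 0.09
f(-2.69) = 2.20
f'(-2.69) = -0.23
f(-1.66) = 1.18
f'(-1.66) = -1.92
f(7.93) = 1.15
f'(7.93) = 1.93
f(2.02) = 1.76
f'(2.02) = 1.26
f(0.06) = -0.75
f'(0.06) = 0.07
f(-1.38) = 0.61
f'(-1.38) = -2.02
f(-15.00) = 2.11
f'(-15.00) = -0.51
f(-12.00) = -0.56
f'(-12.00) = 0.73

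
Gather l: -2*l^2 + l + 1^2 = -2*l^2 + l + 1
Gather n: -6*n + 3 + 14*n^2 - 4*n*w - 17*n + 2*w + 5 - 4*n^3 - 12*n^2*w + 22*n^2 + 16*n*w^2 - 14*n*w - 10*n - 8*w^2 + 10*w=-4*n^3 + n^2*(36 - 12*w) + n*(16*w^2 - 18*w - 33) - 8*w^2 + 12*w + 8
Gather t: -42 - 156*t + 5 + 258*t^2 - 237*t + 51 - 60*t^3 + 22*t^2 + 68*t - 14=-60*t^3 + 280*t^2 - 325*t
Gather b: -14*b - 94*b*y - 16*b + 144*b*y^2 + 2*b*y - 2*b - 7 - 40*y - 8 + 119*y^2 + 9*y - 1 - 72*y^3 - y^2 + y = b*(144*y^2 - 92*y - 32) - 72*y^3 + 118*y^2 - 30*y - 16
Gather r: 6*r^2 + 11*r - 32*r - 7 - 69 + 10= 6*r^2 - 21*r - 66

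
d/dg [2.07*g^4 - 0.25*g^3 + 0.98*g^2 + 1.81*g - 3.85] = 8.28*g^3 - 0.75*g^2 + 1.96*g + 1.81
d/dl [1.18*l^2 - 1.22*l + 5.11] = 2.36*l - 1.22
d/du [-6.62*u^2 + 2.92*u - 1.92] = 2.92 - 13.24*u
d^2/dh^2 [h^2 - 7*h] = 2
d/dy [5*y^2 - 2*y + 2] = 10*y - 2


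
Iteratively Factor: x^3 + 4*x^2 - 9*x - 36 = (x + 4)*(x^2 - 9) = (x - 3)*(x + 4)*(x + 3)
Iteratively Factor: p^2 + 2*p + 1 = (p + 1)*(p + 1)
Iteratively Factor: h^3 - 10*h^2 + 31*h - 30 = (h - 2)*(h^2 - 8*h + 15) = (h - 5)*(h - 2)*(h - 3)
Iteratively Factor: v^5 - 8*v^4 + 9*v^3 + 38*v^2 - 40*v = (v)*(v^4 - 8*v^3 + 9*v^2 + 38*v - 40) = v*(v - 1)*(v^3 - 7*v^2 + 2*v + 40) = v*(v - 5)*(v - 1)*(v^2 - 2*v - 8) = v*(v - 5)*(v - 4)*(v - 1)*(v + 2)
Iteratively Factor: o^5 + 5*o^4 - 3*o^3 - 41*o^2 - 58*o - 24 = (o + 4)*(o^4 + o^3 - 7*o^2 - 13*o - 6) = (o - 3)*(o + 4)*(o^3 + 4*o^2 + 5*o + 2) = (o - 3)*(o + 1)*(o + 4)*(o^2 + 3*o + 2) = (o - 3)*(o + 1)^2*(o + 4)*(o + 2)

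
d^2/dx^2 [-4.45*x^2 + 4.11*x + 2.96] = -8.90000000000000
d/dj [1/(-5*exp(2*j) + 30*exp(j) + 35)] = 2*(exp(j) - 3)*exp(j)/(5*(-exp(2*j) + 6*exp(j) + 7)^2)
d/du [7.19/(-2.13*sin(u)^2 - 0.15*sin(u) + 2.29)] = (30.6294*sin(u) + 1.0785)*cos(u)/(2.13*sin(u)^2 + 0.15*sin(u) - 2.29)^2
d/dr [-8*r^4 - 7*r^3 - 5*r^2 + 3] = r*(-32*r^2 - 21*r - 10)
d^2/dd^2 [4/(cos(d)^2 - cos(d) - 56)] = 4*(4*sin(d)^4 - 227*sin(d)^2 - 209*cos(d)/4 - 3*cos(3*d)/4 + 109)/(sin(d)^2 + cos(d) + 55)^3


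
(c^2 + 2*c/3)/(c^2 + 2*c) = (c + 2/3)/(c + 2)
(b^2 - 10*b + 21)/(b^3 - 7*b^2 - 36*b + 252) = (b - 3)/(b^2 - 36)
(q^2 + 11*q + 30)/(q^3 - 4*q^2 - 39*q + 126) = (q + 5)/(q^2 - 10*q + 21)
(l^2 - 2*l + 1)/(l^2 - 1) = (l - 1)/(l + 1)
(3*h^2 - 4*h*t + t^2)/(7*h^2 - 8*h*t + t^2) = (-3*h + t)/(-7*h + t)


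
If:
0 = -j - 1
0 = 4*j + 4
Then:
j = -1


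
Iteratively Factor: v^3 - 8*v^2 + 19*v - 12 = (v - 3)*(v^2 - 5*v + 4) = (v - 4)*(v - 3)*(v - 1)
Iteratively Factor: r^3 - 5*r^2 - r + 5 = (r - 5)*(r^2 - 1) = (r - 5)*(r - 1)*(r + 1)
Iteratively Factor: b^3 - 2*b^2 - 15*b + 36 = (b + 4)*(b^2 - 6*b + 9) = (b - 3)*(b + 4)*(b - 3)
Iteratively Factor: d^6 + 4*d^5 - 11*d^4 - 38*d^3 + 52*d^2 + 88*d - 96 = (d - 1)*(d^5 + 5*d^4 - 6*d^3 - 44*d^2 + 8*d + 96) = (d - 2)*(d - 1)*(d^4 + 7*d^3 + 8*d^2 - 28*d - 48) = (d - 2)*(d - 1)*(d + 2)*(d^3 + 5*d^2 - 2*d - 24) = (d - 2)*(d - 1)*(d + 2)*(d + 3)*(d^2 + 2*d - 8) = (d - 2)*(d - 1)*(d + 2)*(d + 3)*(d + 4)*(d - 2)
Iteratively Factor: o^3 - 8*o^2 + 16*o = (o)*(o^2 - 8*o + 16) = o*(o - 4)*(o - 4)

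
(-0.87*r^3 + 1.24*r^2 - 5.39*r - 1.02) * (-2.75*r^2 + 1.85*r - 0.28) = 2.3925*r^5 - 5.0195*r^4 + 17.3601*r^3 - 7.5137*r^2 - 0.3778*r + 0.2856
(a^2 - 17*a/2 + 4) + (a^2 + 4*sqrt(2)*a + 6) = 2*a^2 - 17*a/2 + 4*sqrt(2)*a + 10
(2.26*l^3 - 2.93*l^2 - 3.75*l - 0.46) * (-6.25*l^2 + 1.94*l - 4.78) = -14.125*l^5 + 22.6969*l^4 + 6.9505*l^3 + 9.6054*l^2 + 17.0326*l + 2.1988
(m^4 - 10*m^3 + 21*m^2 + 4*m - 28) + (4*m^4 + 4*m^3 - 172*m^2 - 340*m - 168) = 5*m^4 - 6*m^3 - 151*m^2 - 336*m - 196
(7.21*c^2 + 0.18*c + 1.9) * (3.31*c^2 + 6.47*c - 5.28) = 23.8651*c^4 + 47.2445*c^3 - 30.6152*c^2 + 11.3426*c - 10.032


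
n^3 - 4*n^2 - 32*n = n*(n - 8)*(n + 4)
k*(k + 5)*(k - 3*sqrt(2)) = k^3 - 3*sqrt(2)*k^2 + 5*k^2 - 15*sqrt(2)*k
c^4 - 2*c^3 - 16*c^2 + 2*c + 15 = (c - 5)*(c - 1)*(c + 1)*(c + 3)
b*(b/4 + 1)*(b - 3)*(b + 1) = b^4/4 + b^3/2 - 11*b^2/4 - 3*b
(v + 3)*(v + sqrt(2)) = v^2 + sqrt(2)*v + 3*v + 3*sqrt(2)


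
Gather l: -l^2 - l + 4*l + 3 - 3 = -l^2 + 3*l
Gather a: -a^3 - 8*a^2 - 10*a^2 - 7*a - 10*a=-a^3 - 18*a^2 - 17*a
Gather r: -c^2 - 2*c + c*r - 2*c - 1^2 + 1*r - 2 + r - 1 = -c^2 - 4*c + r*(c + 2) - 4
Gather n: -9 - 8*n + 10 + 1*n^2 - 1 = n^2 - 8*n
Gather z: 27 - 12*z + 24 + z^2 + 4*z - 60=z^2 - 8*z - 9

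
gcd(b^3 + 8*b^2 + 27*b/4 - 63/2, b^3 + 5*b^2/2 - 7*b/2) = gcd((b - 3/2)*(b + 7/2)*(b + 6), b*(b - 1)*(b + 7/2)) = b + 7/2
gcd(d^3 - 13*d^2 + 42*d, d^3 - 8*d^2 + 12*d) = d^2 - 6*d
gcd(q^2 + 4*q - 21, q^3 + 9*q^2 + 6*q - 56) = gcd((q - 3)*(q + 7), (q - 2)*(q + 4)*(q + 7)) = q + 7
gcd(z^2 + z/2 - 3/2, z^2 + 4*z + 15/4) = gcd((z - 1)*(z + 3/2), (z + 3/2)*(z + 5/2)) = z + 3/2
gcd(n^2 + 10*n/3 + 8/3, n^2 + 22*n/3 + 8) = n + 4/3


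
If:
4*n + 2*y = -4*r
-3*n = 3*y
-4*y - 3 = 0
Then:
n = 3/4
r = -3/8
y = -3/4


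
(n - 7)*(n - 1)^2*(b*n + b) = b*n^4 - 8*b*n^3 + 6*b*n^2 + 8*b*n - 7*b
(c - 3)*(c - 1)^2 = c^3 - 5*c^2 + 7*c - 3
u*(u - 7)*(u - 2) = u^3 - 9*u^2 + 14*u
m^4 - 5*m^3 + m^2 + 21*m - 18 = (m - 3)^2*(m - 1)*(m + 2)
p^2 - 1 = (p - 1)*(p + 1)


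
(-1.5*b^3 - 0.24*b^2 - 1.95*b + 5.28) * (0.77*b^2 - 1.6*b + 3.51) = -1.155*b^5 + 2.2152*b^4 - 6.3825*b^3 + 6.3432*b^2 - 15.2925*b + 18.5328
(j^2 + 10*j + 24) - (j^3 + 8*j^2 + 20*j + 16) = -j^3 - 7*j^2 - 10*j + 8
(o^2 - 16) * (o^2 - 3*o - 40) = o^4 - 3*o^3 - 56*o^2 + 48*o + 640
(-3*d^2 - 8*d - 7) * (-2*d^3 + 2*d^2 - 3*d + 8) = 6*d^5 + 10*d^4 + 7*d^3 - 14*d^2 - 43*d - 56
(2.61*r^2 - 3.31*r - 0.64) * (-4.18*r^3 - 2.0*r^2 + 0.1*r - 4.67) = -10.9098*r^5 + 8.6158*r^4 + 9.5562*r^3 - 11.2397*r^2 + 15.3937*r + 2.9888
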